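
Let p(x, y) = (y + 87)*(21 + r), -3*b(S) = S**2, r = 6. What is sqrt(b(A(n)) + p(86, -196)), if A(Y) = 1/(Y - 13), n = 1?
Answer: I*sqrt(3814131)/36 ≈ 54.249*I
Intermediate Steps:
A(Y) = 1/(-13 + Y)
b(S) = -S**2/3
p(x, y) = 2349 + 27*y (p(x, y) = (y + 87)*(21 + 6) = (87 + y)*27 = 2349 + 27*y)
sqrt(b(A(n)) + p(86, -196)) = sqrt(-1/(3*(-13 + 1)**2) + (2349 + 27*(-196))) = sqrt(-(1/(-12))**2/3 + (2349 - 5292)) = sqrt(-(-1/12)**2/3 - 2943) = sqrt(-1/3*1/144 - 2943) = sqrt(-1/432 - 2943) = sqrt(-1271377/432) = I*sqrt(3814131)/36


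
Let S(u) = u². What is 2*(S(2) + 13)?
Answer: 34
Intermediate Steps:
2*(S(2) + 13) = 2*(2² + 13) = 2*(4 + 13) = 2*17 = 34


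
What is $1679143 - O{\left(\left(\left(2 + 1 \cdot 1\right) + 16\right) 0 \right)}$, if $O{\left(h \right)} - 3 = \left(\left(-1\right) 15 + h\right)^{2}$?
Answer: $1678915$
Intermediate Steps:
$O{\left(h \right)} = 3 + \left(-15 + h\right)^{2}$ ($O{\left(h \right)} = 3 + \left(\left(-1\right) 15 + h\right)^{2} = 3 + \left(-15 + h\right)^{2}$)
$1679143 - O{\left(\left(\left(2 + 1 \cdot 1\right) + 16\right) 0 \right)} = 1679143 - \left(3 + \left(-15 + \left(\left(2 + 1 \cdot 1\right) + 16\right) 0\right)^{2}\right) = 1679143 - \left(3 + \left(-15 + \left(\left(2 + 1\right) + 16\right) 0\right)^{2}\right) = 1679143 - \left(3 + \left(-15 + \left(3 + 16\right) 0\right)^{2}\right) = 1679143 - \left(3 + \left(-15 + 19 \cdot 0\right)^{2}\right) = 1679143 - \left(3 + \left(-15 + 0\right)^{2}\right) = 1679143 - \left(3 + \left(-15\right)^{2}\right) = 1679143 - \left(3 + 225\right) = 1679143 - 228 = 1678915$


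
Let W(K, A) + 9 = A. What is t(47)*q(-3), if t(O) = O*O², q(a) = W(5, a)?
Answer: -1245876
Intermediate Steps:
W(K, A) = -9 + A
q(a) = -9 + a
t(O) = O³
t(47)*q(-3) = 47³*(-9 - 3) = 103823*(-12) = -1245876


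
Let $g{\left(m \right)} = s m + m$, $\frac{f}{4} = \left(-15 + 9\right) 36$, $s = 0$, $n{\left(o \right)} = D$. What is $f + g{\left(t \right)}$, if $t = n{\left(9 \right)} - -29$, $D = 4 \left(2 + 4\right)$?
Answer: $-811$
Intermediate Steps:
$D = 24$ ($D = 4 \cdot 6 = 24$)
$n{\left(o \right)} = 24$
$t = 53$ ($t = 24 - -29 = 24 + 29 = 53$)
$f = -864$ ($f = 4 \left(-15 + 9\right) 36 = 4 \left(\left(-6\right) 36\right) = 4 \left(-216\right) = -864$)
$g{\left(m \right)} = m$ ($g{\left(m \right)} = 0 m + m = 0 + m = m$)
$f + g{\left(t \right)} = -864 + 53 = -811$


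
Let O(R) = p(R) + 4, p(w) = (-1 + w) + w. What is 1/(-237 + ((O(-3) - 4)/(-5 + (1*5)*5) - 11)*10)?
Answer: -2/701 ≈ -0.0028531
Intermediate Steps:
p(w) = -1 + 2*w
O(R) = 3 + 2*R (O(R) = (-1 + 2*R) + 4 = 3 + 2*R)
1/(-237 + ((O(-3) - 4)/(-5 + (1*5)*5) - 11)*10) = 1/(-237 + (((3 + 2*(-3)) - 4)/(-5 + (1*5)*5) - 11)*10) = 1/(-237 + (((3 - 6) - 4)/(-5 + 5*5) - 11)*10) = 1/(-237 + ((-3 - 4)/(-5 + 25) - 11)*10) = 1/(-237 + (-7/20 - 11)*10) = 1/(-237 - 227/20*10) = 1/(-237 - 227/2) = 1/(-701/2) = -2/701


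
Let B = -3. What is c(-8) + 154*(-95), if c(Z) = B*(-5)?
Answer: -14615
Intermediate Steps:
c(Z) = 15 (c(Z) = -3*(-5) = 15)
c(-8) + 154*(-95) = 15 + 154*(-95) = 15 - 14630 = -14615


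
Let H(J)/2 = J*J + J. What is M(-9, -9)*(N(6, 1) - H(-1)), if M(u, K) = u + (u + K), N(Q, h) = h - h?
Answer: 0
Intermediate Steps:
N(Q, h) = 0
M(u, K) = K + 2*u (M(u, K) = u + (K + u) = K + 2*u)
H(J) = 2*J + 2*J² (H(J) = 2*(J*J + J) = 2*(J² + J) = 2*(J + J²) = 2*J + 2*J²)
M(-9, -9)*(N(6, 1) - H(-1)) = (-9 + 2*(-9))*(0 - 2*(-1)*(1 - 1)) = (-9 - 18)*(0 - 2*(-1)*0) = -27*(0 - 1*0) = -27*(0 + 0) = -27*0 = 0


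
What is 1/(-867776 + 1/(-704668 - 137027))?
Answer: -841695/730402720321 ≈ -1.1524e-6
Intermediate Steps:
1/(-867776 + 1/(-704668 - 137027)) = 1/(-867776 + 1/(-841695)) = 1/(-867776 - 1/841695) = 1/(-730402720321/841695) = -841695/730402720321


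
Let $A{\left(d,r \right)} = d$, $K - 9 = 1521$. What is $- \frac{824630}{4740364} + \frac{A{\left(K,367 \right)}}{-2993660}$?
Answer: $- \frac{30948932534}{177387976153} \approx -0.17447$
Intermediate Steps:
$K = 1530$ ($K = 9 + 1521 = 1530$)
$- \frac{824630}{4740364} + \frac{A{\left(K,367 \right)}}{-2993660} = - \frac{824630}{4740364} + \frac{1530}{-2993660} = \left(-824630\right) \frac{1}{4740364} + 1530 \left(- \frac{1}{2993660}\right) = - \frac{412315}{2370182} - \frac{153}{299366} = - \frac{30948932534}{177387976153}$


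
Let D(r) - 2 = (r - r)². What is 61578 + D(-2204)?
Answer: 61580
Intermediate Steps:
D(r) = 2 (D(r) = 2 + (r - r)² = 2 + 0² = 2 + 0 = 2)
61578 + D(-2204) = 61578 + 2 = 61580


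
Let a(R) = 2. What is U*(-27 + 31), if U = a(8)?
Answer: 8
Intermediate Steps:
U = 2
U*(-27 + 31) = 2*(-27 + 31) = 2*4 = 8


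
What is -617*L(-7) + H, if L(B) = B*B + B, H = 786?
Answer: -25128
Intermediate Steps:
L(B) = B + B² (L(B) = B² + B = B + B²)
-617*L(-7) + H = -(-4319)*(1 - 7) + 786 = -(-4319)*(-6) + 786 = -617*42 + 786 = -25914 + 786 = -25128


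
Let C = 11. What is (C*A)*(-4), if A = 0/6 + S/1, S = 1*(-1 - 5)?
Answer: 264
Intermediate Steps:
S = -6 (S = 1*(-6) = -6)
A = -6 (A = 0/6 - 6/1 = 0*(1/6) - 6*1 = 0 - 6 = -6)
(C*A)*(-4) = (11*(-6))*(-4) = -66*(-4) = 264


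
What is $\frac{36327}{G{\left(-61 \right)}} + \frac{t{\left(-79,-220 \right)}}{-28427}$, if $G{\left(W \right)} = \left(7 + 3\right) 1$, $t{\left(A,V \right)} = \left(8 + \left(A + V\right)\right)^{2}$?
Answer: $\frac{1031820819}{284270} \approx 3629.7$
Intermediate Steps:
$t{\left(A,V \right)} = \left(8 + A + V\right)^{2}$
$G{\left(W \right)} = 10$ ($G{\left(W \right)} = 10 \cdot 1 = 10$)
$\frac{36327}{G{\left(-61 \right)}} + \frac{t{\left(-79,-220 \right)}}{-28427} = \frac{36327}{10} + \frac{\left(8 - 79 - 220\right)^{2}}{-28427} = 36327 \cdot \frac{1}{10} + \left(-291\right)^{2} \left(- \frac{1}{28427}\right) = \frac{36327}{10} + 84681 \left(- \frac{1}{28427}\right) = \frac{36327}{10} - \frac{84681}{28427} = \frac{1031820819}{284270}$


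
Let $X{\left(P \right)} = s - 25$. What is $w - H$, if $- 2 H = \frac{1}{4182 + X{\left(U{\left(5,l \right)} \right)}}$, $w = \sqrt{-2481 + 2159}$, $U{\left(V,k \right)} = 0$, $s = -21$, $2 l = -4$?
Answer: $\frac{1}{8272} + i \sqrt{322} \approx 0.00012089 + 17.944 i$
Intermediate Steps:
$l = -2$ ($l = \frac{1}{2} \left(-4\right) = -2$)
$X{\left(P \right)} = -46$ ($X{\left(P \right)} = -21 - 25 = -46$)
$w = i \sqrt{322}$ ($w = \sqrt{-322} = i \sqrt{322} \approx 17.944 i$)
$H = - \frac{1}{8272}$ ($H = - \frac{1}{2 \left(4182 - 46\right)} = - \frac{1}{2 \cdot 4136} = \left(- \frac{1}{2}\right) \frac{1}{4136} = - \frac{1}{8272} \approx -0.00012089$)
$w - H = i \sqrt{322} - - \frac{1}{8272} = i \sqrt{322} + \frac{1}{8272} = \frac{1}{8272} + i \sqrt{322}$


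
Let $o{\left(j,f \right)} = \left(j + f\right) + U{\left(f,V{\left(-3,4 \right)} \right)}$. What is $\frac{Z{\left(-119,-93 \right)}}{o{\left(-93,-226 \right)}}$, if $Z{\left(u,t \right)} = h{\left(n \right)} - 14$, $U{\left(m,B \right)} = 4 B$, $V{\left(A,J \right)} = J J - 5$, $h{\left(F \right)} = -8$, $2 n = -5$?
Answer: $\frac{2}{25} \approx 0.08$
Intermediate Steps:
$n = - \frac{5}{2}$ ($n = \frac{1}{2} \left(-5\right) = - \frac{5}{2} \approx -2.5$)
$V{\left(A,J \right)} = -5 + J^{2}$ ($V{\left(A,J \right)} = J^{2} - 5 = -5 + J^{2}$)
$Z{\left(u,t \right)} = -22$ ($Z{\left(u,t \right)} = -8 - 14 = -22$)
$o{\left(j,f \right)} = 44 + f + j$ ($o{\left(j,f \right)} = \left(j + f\right) + 4 \left(-5 + 4^{2}\right) = \left(f + j\right) + 4 \left(-5 + 16\right) = \left(f + j\right) + 4 \cdot 11 = \left(f + j\right) + 44 = 44 + f + j$)
$\frac{Z{\left(-119,-93 \right)}}{o{\left(-93,-226 \right)}} = - \frac{22}{44 - 226 - 93} = - \frac{22}{-275} = \left(-22\right) \left(- \frac{1}{275}\right) = \frac{2}{25}$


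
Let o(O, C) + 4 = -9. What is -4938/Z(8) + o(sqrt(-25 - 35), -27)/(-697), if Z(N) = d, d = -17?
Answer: 202471/697 ≈ 290.49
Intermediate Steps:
o(O, C) = -13 (o(O, C) = -4 - 9 = -13)
Z(N) = -17
-4938/Z(8) + o(sqrt(-25 - 35), -27)/(-697) = -4938/(-17) - 13/(-697) = -4938*(-1/17) - 13*(-1/697) = 4938/17 + 13/697 = 202471/697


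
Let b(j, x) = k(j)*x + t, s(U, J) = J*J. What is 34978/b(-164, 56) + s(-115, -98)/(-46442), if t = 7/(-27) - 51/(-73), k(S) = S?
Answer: -843906903997/210159315179 ≈ -4.0156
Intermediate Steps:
s(U, J) = J²
t = 866/1971 (t = 7*(-1/27) - 51*(-1/73) = -7/27 + 51/73 = 866/1971 ≈ 0.43937)
b(j, x) = 866/1971 + j*x (b(j, x) = j*x + 866/1971 = 866/1971 + j*x)
34978/b(-164, 56) + s(-115, -98)/(-46442) = 34978/(866/1971 - 164*56) + (-98)²/(-46442) = 34978/(866/1971 - 9184) + 9604*(-1/46442) = 34978/(-18100798/1971) - 4802/23221 = 34978*(-1971/18100798) - 4802/23221 = -34470819/9050399 - 4802/23221 = -843906903997/210159315179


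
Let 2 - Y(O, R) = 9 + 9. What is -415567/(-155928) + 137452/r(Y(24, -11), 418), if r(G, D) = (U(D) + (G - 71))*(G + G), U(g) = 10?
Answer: 25063139/428802 ≈ 58.449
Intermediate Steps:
Y(O, R) = -16 (Y(O, R) = 2 - (9 + 9) = 2 - 1*18 = 2 - 18 = -16)
r(G, D) = 2*G*(-61 + G) (r(G, D) = (10 + (G - 71))*(G + G) = (10 + (-71 + G))*(2*G) = (-61 + G)*(2*G) = 2*G*(-61 + G))
-415567/(-155928) + 137452/r(Y(24, -11), 418) = -415567/(-155928) + 137452/((2*(-16)*(-61 - 16))) = -415567*(-1/155928) + 137452/((2*(-16)*(-77))) = 415567/155928 + 137452/2464 = 415567/155928 + 137452*(1/2464) = 415567/155928 + 4909/88 = 25063139/428802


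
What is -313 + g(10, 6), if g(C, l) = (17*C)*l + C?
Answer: 717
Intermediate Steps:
g(C, l) = C + 17*C*l (g(C, l) = 17*C*l + C = C + 17*C*l)
-313 + g(10, 6) = -313 + 10*(1 + 17*6) = -313 + 10*(1 + 102) = -313 + 10*103 = -313 + 1030 = 717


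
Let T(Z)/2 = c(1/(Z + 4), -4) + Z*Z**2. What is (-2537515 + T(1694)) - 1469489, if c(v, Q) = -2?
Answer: 9718319760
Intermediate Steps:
T(Z) = -4 + 2*Z**3 (T(Z) = 2*(-2 + Z*Z**2) = 2*(-2 + Z**3) = -4 + 2*Z**3)
(-2537515 + T(1694)) - 1469489 = (-2537515 + (-4 + 2*1694**3)) - 1469489 = (-2537515 + (-4 + 2*4861163384)) - 1469489 = (-2537515 + (-4 + 9722326768)) - 1469489 = (-2537515 + 9722326764) - 1469489 = 9719789249 - 1469489 = 9718319760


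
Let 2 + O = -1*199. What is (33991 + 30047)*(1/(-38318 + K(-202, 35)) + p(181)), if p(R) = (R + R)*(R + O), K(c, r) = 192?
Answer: -8838276324579/19063 ≈ -4.6363e+8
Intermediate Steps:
O = -201 (O = -2 - 1*199 = -2 - 199 = -201)
p(R) = 2*R*(-201 + R) (p(R) = (R + R)*(R - 201) = (2*R)*(-201 + R) = 2*R*(-201 + R))
(33991 + 30047)*(1/(-38318 + K(-202, 35)) + p(181)) = (33991 + 30047)*(1/(-38318 + 192) + 2*181*(-201 + 181)) = 64038*(1/(-38126) + 2*181*(-20)) = 64038*(-1/38126 - 7240) = 64038*(-276032241/38126) = -8838276324579/19063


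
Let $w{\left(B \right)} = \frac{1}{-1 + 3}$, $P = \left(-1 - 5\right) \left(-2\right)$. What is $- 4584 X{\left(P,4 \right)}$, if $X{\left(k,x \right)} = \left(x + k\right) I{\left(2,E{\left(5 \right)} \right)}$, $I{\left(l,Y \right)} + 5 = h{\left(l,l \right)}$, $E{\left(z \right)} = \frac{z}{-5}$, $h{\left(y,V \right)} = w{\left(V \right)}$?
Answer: $330048$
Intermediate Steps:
$P = 12$ ($P = \left(-6\right) \left(-2\right) = 12$)
$w{\left(B \right)} = \frac{1}{2}$
$h{\left(y,V \right)} = \frac{1}{2}$
$E{\left(z \right)} = - \frac{z}{5}$ ($E{\left(z \right)} = z \left(- \frac{1}{5}\right) = - \frac{z}{5}$)
$I{\left(l,Y \right)} = - \frac{9}{2}$ ($I{\left(l,Y \right)} = -5 + \frac{1}{2} = - \frac{9}{2}$)
$X{\left(k,x \right)} = - \frac{9 k}{2} - \frac{9 x}{2}$ ($X{\left(k,x \right)} = \left(x + k\right) \left(- \frac{9}{2}\right) = \left(k + x\right) \left(- \frac{9}{2}\right) = - \frac{9 k}{2} - \frac{9 x}{2}$)
$- 4584 X{\left(P,4 \right)} = - 4584 \left(\left(- \frac{9}{2}\right) 12 - 18\right) = - 4584 \left(-54 - 18\right) = \left(-4584\right) \left(-72\right) = 330048$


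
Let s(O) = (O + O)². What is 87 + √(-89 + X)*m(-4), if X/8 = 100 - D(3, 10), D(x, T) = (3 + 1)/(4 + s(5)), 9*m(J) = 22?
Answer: 87 + 22*√120107/117 ≈ 152.17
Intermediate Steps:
m(J) = 22/9 (m(J) = (⅑)*22 = 22/9)
s(O) = 4*O² (s(O) = (2*O)² = 4*O²)
D(x, T) = 1/26 (D(x, T) = (3 + 1)/(4 + 4*5²) = 4/(4 + 4*25) = 4/(4 + 100) = 4/104 = 4*(1/104) = 1/26)
X = 10396/13 (X = 8*(100 - 1*1/26) = 8*(100 - 1/26) = 8*(2599/26) = 10396/13 ≈ 799.69)
87 + √(-89 + X)*m(-4) = 87 + √(-89 + 10396/13)*(22/9) = 87 + √(9239/13)*(22/9) = 87 + (√120107/13)*(22/9) = 87 + 22*√120107/117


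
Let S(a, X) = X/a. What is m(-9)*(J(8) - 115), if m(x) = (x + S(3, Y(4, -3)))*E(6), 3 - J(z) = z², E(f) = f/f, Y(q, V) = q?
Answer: 4048/3 ≈ 1349.3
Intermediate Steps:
E(f) = 1
J(z) = 3 - z²
m(x) = 4/3 + x (m(x) = (x + 4/3)*1 = (4/3 + x)*1 = 4/3 + x)
m(-9)*(J(8) - 115) = (4/3 - 9)*((3 - 1*8²) - 115) = -23*((3 - 1*64) - 115)/3 = -23*((3 - 64) - 115)/3 = -23*(-61 - 115)/3 = -23/3*(-176) = 4048/3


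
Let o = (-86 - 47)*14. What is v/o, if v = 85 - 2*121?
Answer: 157/1862 ≈ 0.084318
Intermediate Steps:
v = -157 (v = 85 - 242 = -157)
o = -1862 (o = -133*14 = -1862)
v/o = -157/(-1862) = -157*(-1/1862) = 157/1862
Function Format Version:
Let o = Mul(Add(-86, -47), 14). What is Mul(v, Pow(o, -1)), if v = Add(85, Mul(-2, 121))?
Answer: Rational(157, 1862) ≈ 0.084318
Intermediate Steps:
v = -157 (v = Add(85, -242) = -157)
o = -1862 (o = Mul(-133, 14) = -1862)
Mul(v, Pow(o, -1)) = Mul(-157, Pow(-1862, -1)) = Mul(-157, Rational(-1, 1862)) = Rational(157, 1862)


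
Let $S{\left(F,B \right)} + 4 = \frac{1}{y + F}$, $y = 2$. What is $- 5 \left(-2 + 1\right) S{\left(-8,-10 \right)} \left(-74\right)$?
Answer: $\frac{4625}{3} \approx 1541.7$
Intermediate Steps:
$S{\left(F,B \right)} = -4 + \frac{1}{2 + F}$
$- 5 \left(-2 + 1\right) S{\left(-8,-10 \right)} \left(-74\right) = - 5 \left(-2 + 1\right) \frac{-7 - -32}{2 - 8} \left(-74\right) = \left(-5\right) \left(-1\right) \frac{-7 + 32}{-6} \left(-74\right) = 5 \left(\left(- \frac{1}{6}\right) 25\right) \left(-74\right) = 5 \left(- \frac{25}{6}\right) \left(-74\right) = \left(- \frac{125}{6}\right) \left(-74\right) = \frac{4625}{3}$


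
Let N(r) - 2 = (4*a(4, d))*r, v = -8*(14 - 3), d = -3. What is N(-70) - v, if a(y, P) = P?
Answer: 930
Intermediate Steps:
v = -88 (v = -8*11 = -88)
N(r) = 2 - 12*r (N(r) = 2 + (4*(-3))*r = 2 - 12*r)
N(-70) - v = (2 - 12*(-70)) - 1*(-88) = (2 + 840) + 88 = 842 + 88 = 930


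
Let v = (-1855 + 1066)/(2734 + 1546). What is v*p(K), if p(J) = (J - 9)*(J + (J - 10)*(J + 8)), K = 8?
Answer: -2367/535 ≈ -4.4243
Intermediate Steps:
p(J) = (-9 + J)*(J + (-10 + J)*(8 + J))
v = -789/4280 ≈ -0.18435
v*p(K) = -789*(720 + 8³ - 71*8 - 10*8²)/4280 = -789*(720 + 512 - 568 - 10*64)/4280 = -789*(720 + 512 - 568 - 640)/4280 = -789/4280*24 = -2367/535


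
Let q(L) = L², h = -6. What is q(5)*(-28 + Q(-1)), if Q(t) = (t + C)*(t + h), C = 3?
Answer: -1050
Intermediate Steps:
Q(t) = (-6 + t)*(3 + t) (Q(t) = (t + 3)*(t - 6) = (3 + t)*(-6 + t) = (-6 + t)*(3 + t))
q(5)*(-28 + Q(-1)) = 5²*(-28 + (-18 + (-1)² - 3*(-1))) = 25*(-28 + (-18 + 1 + 3)) = 25*(-28 - 14) = 25*(-42) = -1050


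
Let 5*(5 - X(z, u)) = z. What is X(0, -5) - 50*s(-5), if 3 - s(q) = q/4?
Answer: -415/2 ≈ -207.50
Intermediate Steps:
s(q) = 3 - q/4
X(z, u) = 5 - z/5
X(0, -5) - 50*s(-5) = (5 - 1/5*0) - 50*(3 - 1/4*(-5)) = (5 + 0) - 50*(3 + 5/4) = 5 - 50*17/4 = 5 - 425/2 = -415/2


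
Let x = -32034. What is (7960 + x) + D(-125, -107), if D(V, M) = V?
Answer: -24199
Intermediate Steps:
(7960 + x) + D(-125, -107) = (7960 - 32034) - 125 = -24074 - 125 = -24199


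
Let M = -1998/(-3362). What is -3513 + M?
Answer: -5904354/1681 ≈ -3512.4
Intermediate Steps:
M = 999/1681 (M = -1998*(-1/3362) = 999/1681 ≈ 0.59429)
-3513 + M = -3513 + 999/1681 = -5904354/1681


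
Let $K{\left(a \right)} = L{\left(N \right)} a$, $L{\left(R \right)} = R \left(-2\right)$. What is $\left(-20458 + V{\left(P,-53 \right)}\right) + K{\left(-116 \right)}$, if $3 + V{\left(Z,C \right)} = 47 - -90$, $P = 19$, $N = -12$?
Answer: $-23108$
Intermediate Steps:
$L{\left(R \right)} = - 2 R$
$V{\left(Z,C \right)} = 134$ ($V{\left(Z,C \right)} = -3 + \left(47 - -90\right) = -3 + \left(47 + 90\right) = -3 + 137 = 134$)
$K{\left(a \right)} = 24 a$ ($K{\left(a \right)} = \left(-2\right) \left(-12\right) a = 24 a$)
$\left(-20458 + V{\left(P,-53 \right)}\right) + K{\left(-116 \right)} = \left(-20458 + 134\right) + 24 \left(-116\right) = -20324 - 2784 = -23108$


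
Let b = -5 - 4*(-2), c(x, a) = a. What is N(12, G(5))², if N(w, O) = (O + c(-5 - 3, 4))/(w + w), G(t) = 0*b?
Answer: 1/36 ≈ 0.027778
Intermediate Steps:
b = 3 (b = -5 + 8 = 3)
G(t) = 0 (G(t) = 0*3 = 0)
N(w, O) = (4 + O)/(2*w) (N(w, O) = (O + 4)/(w + w) = (4 + O)/((2*w)) = (4 + O)*(1/(2*w)) = (4 + O)/(2*w))
N(12, G(5))² = ((½)*(4 + 0)/12)² = ((½)*(1/12)*4)² = (⅙)² = 1/36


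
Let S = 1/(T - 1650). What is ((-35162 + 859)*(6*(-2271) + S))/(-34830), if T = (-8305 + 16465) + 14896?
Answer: -2001087150193/149114196 ≈ -13420.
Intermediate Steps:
T = 23056 (T = 8160 + 14896 = 23056)
S = 1/21406 (S = 1/(23056 - 1650) = 1/21406 ≈ 4.6716e-5)
((-35162 + 859)*(6*(-2271) + S))/(-34830) = ((-35162 + 859)*(6*(-2271) + 1/21406))/(-34830) = -34303*(-13626 + 1/21406)*(-1/34830) = -34303*(-291678155/21406)*(-1/34830) = (10005435750965/21406)*(-1/34830) = -2001087150193/149114196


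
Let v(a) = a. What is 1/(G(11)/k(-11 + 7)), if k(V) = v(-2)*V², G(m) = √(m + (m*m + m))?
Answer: -32*√143/143 ≈ -2.6760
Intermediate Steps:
G(m) = √(m² + 2*m) (G(m) = √(m + (m² + m)) = √(m + (m + m²)) = √(m² + 2*m))
k(V) = -2*V²
1/(G(11)/k(-11 + 7)) = 1/(√(11*(2 + 11))/((-2*(-11 + 7)²))) = 1/(√(11*13)/((-2*(-4)²))) = 1/(√143/((-2*16))) = 1/(√143/(-32)) = 1/(√143*(-1/32)) = 1/(-√143/32) = -32*√143/143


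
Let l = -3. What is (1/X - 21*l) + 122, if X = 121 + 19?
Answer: 25901/140 ≈ 185.01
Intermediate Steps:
X = 140
(1/X - 21*l) + 122 = (1/140 - 21*(-3)) + 122 = (1/140 - 1*(-63)) + 122 = (1/140 + 63) + 122 = 8821/140 + 122 = 25901/140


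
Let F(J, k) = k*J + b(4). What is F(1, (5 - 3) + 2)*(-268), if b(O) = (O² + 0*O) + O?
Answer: -6432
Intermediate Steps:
b(O) = O + O² (b(O) = (O² + 0) + O = O² + O = O + O²)
F(J, k) = 20 + J*k (F(J, k) = k*J + 4*(1 + 4) = J*k + 4*5 = J*k + 20 = 20 + J*k)
F(1, (5 - 3) + 2)*(-268) = (20 + 1*((5 - 3) + 2))*(-268) = (20 + 1*(2 + 2))*(-268) = (20 + 1*4)*(-268) = (20 + 4)*(-268) = 24*(-268) = -6432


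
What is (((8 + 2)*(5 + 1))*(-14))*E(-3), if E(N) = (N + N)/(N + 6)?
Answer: 1680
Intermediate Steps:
E(N) = 2*N/(6 + N) (E(N) = (2*N)/(6 + N) = 2*N/(6 + N))
(((8 + 2)*(5 + 1))*(-14))*E(-3) = (((8 + 2)*(5 + 1))*(-14))*(2*(-3)/(6 - 3)) = ((10*6)*(-14))*(2*(-3)/3) = (60*(-14))*(2*(-3)*(⅓)) = -840*(-2) = 1680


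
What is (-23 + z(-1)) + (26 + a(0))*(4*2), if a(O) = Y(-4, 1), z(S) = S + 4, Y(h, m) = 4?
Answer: 220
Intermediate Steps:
z(S) = 4 + S
a(O) = 4
(-23 + z(-1)) + (26 + a(0))*(4*2) = (-23 + (4 - 1)) + (26 + 4)*(4*2) = (-23 + 3) + 30*8 = -20 + 240 = 220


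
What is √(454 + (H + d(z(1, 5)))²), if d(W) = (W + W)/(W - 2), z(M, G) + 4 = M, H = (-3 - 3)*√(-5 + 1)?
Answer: √(7786 - 720*I)/5 ≈ 17.666 - 0.8151*I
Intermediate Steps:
H = -12*I ≈ -12.0*I
z(M, G) = -4 + M
d(W) = 2*W/(-2 + W) (d(W) = (2*W)/(-2 + W) = 2*W/(-2 + W))
√(454 + (H + d(z(1, 5)))²) = √(454 + (-12*I + 2*(-4 + 1)/(-2 + (-4 + 1)))²) = √(454 + (-12*I + 2*(-3)/(-2 - 3))²) = √(454 + (-12*I + 2*(-3)/(-5))²) = √(454 + (-12*I + 2*(-3)*(-⅕))²) = √(454 + (-12*I + 6/5)²) = √(454 + (6/5 - 12*I)²)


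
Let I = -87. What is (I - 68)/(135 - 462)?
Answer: 155/327 ≈ 0.47401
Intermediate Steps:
(I - 68)/(135 - 462) = (-87 - 68)/(135 - 462) = -155/(-327) = -155*(-1/327) = 155/327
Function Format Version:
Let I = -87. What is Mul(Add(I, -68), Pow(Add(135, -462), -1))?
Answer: Rational(155, 327) ≈ 0.47401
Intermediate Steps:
Mul(Add(I, -68), Pow(Add(135, -462), -1)) = Mul(Add(-87, -68), Pow(Add(135, -462), -1)) = Mul(-155, Pow(-327, -1)) = Mul(-155, Rational(-1, 327)) = Rational(155, 327)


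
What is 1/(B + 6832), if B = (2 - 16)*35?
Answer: 1/6342 ≈ 0.00015768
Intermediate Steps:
B = -490 (B = -14*35 = -490)
1/(B + 6832) = 1/(-490 + 6832) = 1/6342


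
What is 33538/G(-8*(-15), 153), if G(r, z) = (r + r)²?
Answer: 16769/28800 ≈ 0.58226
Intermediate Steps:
G(r, z) = 4*r² (G(r, z) = (2*r)² = 4*r²)
33538/G(-8*(-15), 153) = 33538/((4*(-8*(-15))²)) = 33538/((4*120²)) = 33538/((4*14400)) = 33538/57600 = 33538*(1/57600) = 16769/28800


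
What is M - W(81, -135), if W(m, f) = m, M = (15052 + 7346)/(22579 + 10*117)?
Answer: -1901271/23749 ≈ -80.057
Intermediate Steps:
M = 22398/23749 (M = 22398/(22579 + 1170) = 22398/23749 ≈ 0.94311)
M - W(81, -135) = 22398/23749 - 1*81 = 22398/23749 - 81 = -1901271/23749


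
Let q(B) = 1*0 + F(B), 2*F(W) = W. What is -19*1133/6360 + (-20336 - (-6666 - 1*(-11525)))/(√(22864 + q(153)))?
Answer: -21527/6360 - 25195*√91762/45881 ≈ -169.73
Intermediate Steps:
F(W) = W/2
q(B) = B/2 (q(B) = 1*0 + B/2 = 0 + B/2 = B/2)
-19*1133/6360 + (-20336 - (-6666 - 1*(-11525)))/(√(22864 + q(153))) = -19*1133/6360 + (-20336 - (-6666 - 1*(-11525)))/(√(22864 + (½)*153)) = -21527*1/6360 + (-20336 - (-6666 + 11525))/(√(22864 + 153/2)) = -21527/6360 + (-20336 - 1*4859)/(√(45881/2)) = -21527/6360 + (-20336 - 4859)/((√91762/2)) = -21527/6360 - 25195*√91762/45881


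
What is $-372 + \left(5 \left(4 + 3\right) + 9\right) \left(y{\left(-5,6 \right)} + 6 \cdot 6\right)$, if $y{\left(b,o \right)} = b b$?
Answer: $2312$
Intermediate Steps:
$y{\left(b,o \right)} = b^{2}$
$-372 + \left(5 \left(4 + 3\right) + 9\right) \left(y{\left(-5,6 \right)} + 6 \cdot 6\right) = -372 + \left(5 \left(4 + 3\right) + 9\right) \left(\left(-5\right)^{2} + 6 \cdot 6\right) = -372 + \left(5 \cdot 7 + 9\right) \left(25 + 36\right) = -372 + \left(35 + 9\right) 61 = -372 + 44 \cdot 61 = -372 + 2684 = 2312$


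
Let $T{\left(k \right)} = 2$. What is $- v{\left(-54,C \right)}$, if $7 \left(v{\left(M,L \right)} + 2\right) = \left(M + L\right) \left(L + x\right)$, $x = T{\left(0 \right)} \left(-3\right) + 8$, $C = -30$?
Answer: $-334$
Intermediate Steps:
$x = 2$ ($x = 2 \left(-3\right) + 8 = -6 + 8 = 2$)
$v{\left(M,L \right)} = -2 + \frac{\left(2 + L\right) \left(L + M\right)}{7}$ ($v{\left(M,L \right)} = -2 + \frac{\left(M + L\right) \left(L + 2\right)}{7} = -2 + \frac{\left(L + M\right) \left(2 + L\right)}{7} = -2 + \frac{\left(2 + L\right) \left(L + M\right)}{7}$)
$- v{\left(-54,C \right)} = - (-2 + \frac{\left(-30\right)^{2}}{7} + \frac{2}{7} \left(-30\right) + \frac{2}{7} \left(-54\right) + \frac{1}{7} \left(-30\right) \left(-54\right)) = - (-2 + \frac{1}{7} \cdot 900 - \frac{60}{7} - \frac{108}{7} + \frac{1620}{7}) = - (-2 + \frac{900}{7} - \frac{60}{7} - \frac{108}{7} + \frac{1620}{7}) = \left(-1\right) 334 = -334$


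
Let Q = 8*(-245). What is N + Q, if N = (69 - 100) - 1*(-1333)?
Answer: -658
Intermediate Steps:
Q = -1960
N = 1302 (N = -31 + 1333 = 1302)
N + Q = 1302 - 1960 = -658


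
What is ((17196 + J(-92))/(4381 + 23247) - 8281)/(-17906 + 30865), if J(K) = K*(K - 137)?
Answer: -57187301/89507813 ≈ -0.63891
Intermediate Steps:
J(K) = K*(-137 + K)
((17196 + J(-92))/(4381 + 23247) - 8281)/(-17906 + 30865) = ((17196 - 92*(-137 - 92))/(4381 + 23247) - 8281)/(-17906 + 30865) = ((17196 - 92*(-229))/27628 - 8281)/12959 = ((17196 + 21068)*(1/27628) - 8281)*(1/12959) = (38264*(1/27628) - 8281)*(1/12959) = (9566/6907 - 8281)*(1/12959) = -57187301/6907*1/12959 = -57187301/89507813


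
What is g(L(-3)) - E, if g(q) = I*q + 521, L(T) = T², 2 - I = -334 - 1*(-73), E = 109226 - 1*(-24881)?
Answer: -131219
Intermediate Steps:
E = 134107 (E = 109226 + 24881 = 134107)
I = 263 (I = 2 - (-334 - 1*(-73)) = 2 - (-334 + 73) = 2 - 1*(-261) = 2 + 261 = 263)
g(q) = 521 + 263*q (g(q) = 263*q + 521 = 521 + 263*q)
g(L(-3)) - E = (521 + 263*(-3)²) - 1*134107 = (521 + 263*9) - 134107 = (521 + 2367) - 134107 = 2888 - 134107 = -131219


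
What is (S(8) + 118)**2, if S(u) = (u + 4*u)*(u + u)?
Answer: 574564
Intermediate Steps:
S(u) = 10*u**2 (S(u) = (5*u)*(2*u) = 10*u**2)
(S(8) + 118)**2 = (10*8**2 + 118)**2 = (10*64 + 118)**2 = (640 + 118)**2 = 758**2 = 574564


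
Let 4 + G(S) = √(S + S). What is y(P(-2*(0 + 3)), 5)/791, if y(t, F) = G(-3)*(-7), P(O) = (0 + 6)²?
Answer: 4/113 - I*√6/113 ≈ 0.035398 - 0.021677*I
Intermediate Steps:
G(S) = -4 + √2*√S (G(S) = -4 + √(S + S) = -4 + √(2*S) = -4 + √2*√S)
P(O) = 36 (P(O) = 6² = 36)
y(t, F) = 28 - 7*I*√6 (y(t, F) = (-4 + √2*√(-3))*(-7) = (-4 + √2*(I*√3))*(-7) = (-4 + I*√6)*(-7) = 28 - 7*I*√6)
y(P(-2*(0 + 3)), 5)/791 = (28 - 7*I*√6)/791 = (28 - 7*I*√6)*(1/791) = 4/113 - I*√6/113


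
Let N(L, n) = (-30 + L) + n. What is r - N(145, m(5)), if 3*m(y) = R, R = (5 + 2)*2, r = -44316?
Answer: -133307/3 ≈ -44436.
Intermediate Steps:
R = 14 (R = 7*2 = 14)
m(y) = 14/3 (m(y) = (1/3)*14 = 14/3)
N(L, n) = -30 + L + n
r - N(145, m(5)) = -44316 - (-30 + 145 + 14/3) = -44316 - 1*359/3 = -44316 - 359/3 = -133307/3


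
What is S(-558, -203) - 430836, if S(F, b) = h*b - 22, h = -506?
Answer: -328140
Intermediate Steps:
S(F, b) = -22 - 506*b (S(F, b) = -506*b - 22 = -22 - 506*b)
S(-558, -203) - 430836 = (-22 - 506*(-203)) - 430836 = (-22 + 102718) - 430836 = 102696 - 430836 = -328140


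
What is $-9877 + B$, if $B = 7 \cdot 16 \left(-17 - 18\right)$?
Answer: $-13797$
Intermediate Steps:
$B = -3920$ ($B = 112 \left(-35\right) = -3920$)
$-9877 + B = -9877 - 3920 = -13797$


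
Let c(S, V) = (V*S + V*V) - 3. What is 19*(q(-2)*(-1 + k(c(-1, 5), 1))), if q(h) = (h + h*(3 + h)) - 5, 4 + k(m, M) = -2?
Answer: 1197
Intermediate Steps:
c(S, V) = -3 + V² + S*V (c(S, V) = (S*V + V²) - 3 = (V² + S*V) - 3 = -3 + V² + S*V)
k(m, M) = -6 (k(m, M) = -4 - 2 = -6)
q(h) = -5 + h + h*(3 + h)
19*(q(-2)*(-1 + k(c(-1, 5), 1))) = 19*((-5 + (-2)² + 4*(-2))*(-1 - 6)) = 19*((-5 + 4 - 8)*(-7)) = 19*(-9*(-7)) = 19*63 = 1197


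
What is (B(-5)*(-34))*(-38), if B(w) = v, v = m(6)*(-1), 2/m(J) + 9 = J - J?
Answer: 2584/9 ≈ 287.11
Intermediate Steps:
m(J) = -2/9 (m(J) = 2/(-9 + (J - J)) = 2/(-9 + 0) = 2/(-9) = 2*(-⅑) = -2/9)
v = 2/9 (v = -2/9*(-1) = 2/9 ≈ 0.22222)
B(w) = 2/9
(B(-5)*(-34))*(-38) = ((2/9)*(-34))*(-38) = -68/9*(-38) = 2584/9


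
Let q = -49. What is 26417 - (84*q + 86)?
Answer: 30447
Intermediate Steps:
26417 - (84*q + 86) = 26417 - (84*(-49) + 86) = 26417 - (-4116 + 86) = 26417 - 1*(-4030) = 26417 + 4030 = 30447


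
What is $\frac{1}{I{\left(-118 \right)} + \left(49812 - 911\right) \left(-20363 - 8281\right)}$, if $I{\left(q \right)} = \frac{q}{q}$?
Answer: $- \frac{1}{1400720243} \approx -7.1392 \cdot 10^{-10}$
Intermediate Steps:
$I{\left(q \right)} = 1$
$\frac{1}{I{\left(-118 \right)} + \left(49812 - 911\right) \left(-20363 - 8281\right)} = \frac{1}{1 + \left(49812 - 911\right) \left(-20363 - 8281\right)} = \frac{1}{1 + 48901 \left(-28644\right)} = \frac{1}{1 - 1400720244} = \frac{1}{-1400720243} = - \frac{1}{1400720243}$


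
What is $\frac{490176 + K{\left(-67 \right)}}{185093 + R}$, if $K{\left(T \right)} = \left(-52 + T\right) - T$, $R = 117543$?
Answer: $\frac{122531}{75659} \approx 1.6195$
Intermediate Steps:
$K{\left(T \right)} = -52$
$\frac{490176 + K{\left(-67 \right)}}{185093 + R} = \frac{490176 - 52}{185093 + 117543} = \frac{490124}{302636} = 490124 \cdot \frac{1}{302636} = \frac{122531}{75659}$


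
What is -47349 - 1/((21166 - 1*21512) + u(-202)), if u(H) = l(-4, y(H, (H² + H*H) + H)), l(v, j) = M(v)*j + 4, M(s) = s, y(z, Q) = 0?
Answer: -16193357/342 ≈ -47349.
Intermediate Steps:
l(v, j) = 4 + j*v (l(v, j) = v*j + 4 = j*v + 4 = 4 + j*v)
u(H) = 4 (u(H) = 4 + 0*(-4) = 4 + 0 = 4)
-47349 - 1/((21166 - 1*21512) + u(-202)) = -47349 - 1/((21166 - 1*21512) + 4) = -47349 - 1/((21166 - 21512) + 4) = -47349 - 1/(-346 + 4) = -47349 - 1/(-342) = -47349 - 1*(-1/342) = -47349 + 1/342 = -16193357/342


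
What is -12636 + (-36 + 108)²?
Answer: -7452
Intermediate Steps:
-12636 + (-36 + 108)² = -12636 + 72² = -12636 + 5184 = -7452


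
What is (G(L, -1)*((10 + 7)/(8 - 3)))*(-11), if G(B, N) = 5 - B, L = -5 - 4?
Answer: -2618/5 ≈ -523.60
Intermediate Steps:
L = -9
(G(L, -1)*((10 + 7)/(8 - 3)))*(-11) = ((5 - 1*(-9))*((10 + 7)/(8 - 3)))*(-11) = ((5 + 9)*(17/5))*(-11) = (14*(17*(⅕)))*(-11) = (14*(17/5))*(-11) = (238/5)*(-11) = -2618/5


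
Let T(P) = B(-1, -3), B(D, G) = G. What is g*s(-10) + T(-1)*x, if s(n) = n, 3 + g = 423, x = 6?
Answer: -4218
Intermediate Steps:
g = 420 (g = -3 + 423 = 420)
T(P) = -3
g*s(-10) + T(-1)*x = 420*(-10) - 3*6 = -4200 - 18 = -4218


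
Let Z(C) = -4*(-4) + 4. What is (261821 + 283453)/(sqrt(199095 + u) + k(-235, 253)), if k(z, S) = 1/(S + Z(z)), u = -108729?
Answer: -148859802/6734887613 + 40638725946*sqrt(90366)/6734887613 ≈ 1813.9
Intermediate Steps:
Z(C) = 20 (Z(C) = 16 + 4 = 20)
k(z, S) = 1/(20 + S) (k(z, S) = 1/(S + 20) = 1/(20 + S))
(261821 + 283453)/(sqrt(199095 + u) + k(-235, 253)) = (261821 + 283453)/(sqrt(199095 - 108729) + 1/(20 + 253)) = 545274/(sqrt(90366) + 1/273) = 545274/(1/273 + sqrt(90366))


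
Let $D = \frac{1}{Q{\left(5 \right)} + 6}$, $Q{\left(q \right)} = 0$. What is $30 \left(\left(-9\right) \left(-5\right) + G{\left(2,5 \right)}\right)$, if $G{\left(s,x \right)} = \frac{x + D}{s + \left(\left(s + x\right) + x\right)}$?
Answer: $\frac{19055}{14} \approx 1361.1$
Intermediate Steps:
$D = \frac{1}{6}$ ($D = \frac{1}{0 + 6} = \frac{1}{6} \approx 0.16667$)
$G{\left(s,x \right)} = \frac{\frac{1}{6} + x}{2 s + 2 x}$ ($G{\left(s,x \right)} = \frac{x + \frac{1}{6}}{s + \left(\left(s + x\right) + x\right)} = \frac{\frac{1}{6} + x}{s + \left(s + 2 x\right)} = \frac{\frac{1}{6} + x}{2 s + 2 x}$)
$30 \left(\left(-9\right) \left(-5\right) + G{\left(2,5 \right)}\right) = 30 \left(\left(-9\right) \left(-5\right) + \frac{\frac{1}{12} + \frac{1}{2} \cdot 5}{2 + 5}\right) = 30 \left(45 + \frac{\frac{1}{12} + \frac{5}{2}}{7}\right) = 30 \left(45 + \frac{1}{7} \cdot \frac{31}{12}\right) = 30 \left(45 + \frac{31}{84}\right) = 30 \cdot \frac{3811}{84} = \frac{19055}{14}$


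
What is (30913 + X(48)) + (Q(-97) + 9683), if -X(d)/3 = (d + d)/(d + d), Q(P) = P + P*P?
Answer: 49905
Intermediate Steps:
Q(P) = P + P²
X(d) = -3 (X(d) = -3*(d + d)/(d + d) = -3*2*d/(2*d) = -3*2*d*1/(2*d) = -3*1 = -3)
(30913 + X(48)) + (Q(-97) + 9683) = (30913 - 3) + (-97*(1 - 97) + 9683) = 30910 + (-97*(-96) + 9683) = 30910 + (9312 + 9683) = 30910 + 18995 = 49905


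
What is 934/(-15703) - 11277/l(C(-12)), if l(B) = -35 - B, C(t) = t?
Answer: 177061249/361169 ≈ 490.24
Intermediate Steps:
934/(-15703) - 11277/l(C(-12)) = 934/(-15703) - 11277/(-35 - 1*(-12)) = 934*(-1/15703) - 11277/(-35 + 12) = -934/15703 - 11277/(-23) = -934/15703 - 11277*(-1/23) = -934/15703 + 11277/23 = 177061249/361169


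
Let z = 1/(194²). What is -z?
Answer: -1/37636 ≈ -2.6570e-5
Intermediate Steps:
z = 1/37636 ≈ 2.6570e-5
-z = -1*1/37636 = -1/37636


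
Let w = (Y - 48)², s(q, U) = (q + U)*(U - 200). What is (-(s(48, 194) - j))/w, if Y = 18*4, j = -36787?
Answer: -35335/576 ≈ -61.345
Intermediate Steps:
s(q, U) = (-200 + U)*(U + q) (s(q, U) = (U + q)*(-200 + U) = (-200 + U)*(U + q))
Y = 72
w = 576 (w = (72 - 48)² = 24² = 576)
(-(s(48, 194) - j))/w = -((194² - 200*194 - 200*48 + 194*48) - 1*(-36787))/576 = -((37636 - 38800 - 9600 + 9312) + 36787)*(1/576) = -(-1452 + 36787)*(1/576) = -1*35335*(1/576) = -35335*1/576 = -35335/576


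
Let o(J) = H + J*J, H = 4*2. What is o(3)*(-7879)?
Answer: -133943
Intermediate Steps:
H = 8
o(J) = 8 + J² (o(J) = 8 + J*J = 8 + J²)
o(3)*(-7879) = (8 + 3²)*(-7879) = (8 + 9)*(-7879) = 17*(-7879) = -133943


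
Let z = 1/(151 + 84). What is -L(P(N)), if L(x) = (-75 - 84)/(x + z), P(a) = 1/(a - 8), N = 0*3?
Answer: -298920/227 ≈ -1316.8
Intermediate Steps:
z = 1/235 ≈ 0.0042553
N = 0
P(a) = 1/(-8 + a)
L(x) = -159/(1/235 + x) (L(x) = (-75 - 84)/(x + 1/235) = -159/(1/235 + x))
-L(P(N)) = -(-37365)/(1 + 235/(-8 + 0)) = -(-37365)/(1 + 235/(-8)) = -(-37365)/(1 + 235*(-⅛)) = -(-37365)/(1 - 235/8) = -(-37365)/(-227/8) = -(-37365)*(-8)/227 = -1*298920/227 = -298920/227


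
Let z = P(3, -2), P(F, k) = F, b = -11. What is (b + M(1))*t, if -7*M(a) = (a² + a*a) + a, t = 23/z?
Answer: -1840/21 ≈ -87.619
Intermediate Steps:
z = 3
t = 23/3 ≈ 7.6667
M(a) = -2*a²/7 - a/7 (M(a) = -((a² + a*a) + a)/7 = -((a² + a²) + a)/7 = -(2*a² + a)/7 = -(a + 2*a²)/7 = -2*a²/7 - a/7)
(b + M(1))*t = (-11 - ⅐*1*(1 + 2*1))*(23/3) = (-11 - ⅐*1*(1 + 2))*(23/3) = (-11 - ⅐*1*3)*(23/3) = (-11 - 3/7)*(23/3) = -80/7*23/3 = -1840/21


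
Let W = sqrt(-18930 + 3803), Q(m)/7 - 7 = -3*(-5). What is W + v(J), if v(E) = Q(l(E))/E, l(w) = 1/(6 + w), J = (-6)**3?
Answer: -77/108 + I*sqrt(15127) ≈ -0.71296 + 122.99*I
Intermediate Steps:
J = -216
Q(m) = 154 (Q(m) = 49 + 7*(-3*(-5)) = 49 + 7*15 = 49 + 105 = 154)
W = I*sqrt(15127) (W = sqrt(-15127) = I*sqrt(15127) ≈ 122.99*I)
v(E) = 154/E
W + v(J) = I*sqrt(15127) + 154/(-216) = I*sqrt(15127) + 154*(-1/216) = I*sqrt(15127) - 77/108 = -77/108 + I*sqrt(15127)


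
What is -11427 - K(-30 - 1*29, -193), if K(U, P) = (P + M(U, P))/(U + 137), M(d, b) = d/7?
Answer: -1039622/91 ≈ -11424.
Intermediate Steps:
M(d, b) = d/7 (M(d, b) = d*(⅐) = d/7)
K(U, P) = (P + U/7)/(137 + U) (K(U, P) = (P + U/7)/(U + 137) = (P + U/7)/(137 + U))
-11427 - K(-30 - 1*29, -193) = -11427 - (-193 + (-30 - 1*29)/7)/(137 + (-30 - 1*29)) = -11427 - (-193 + (-30 - 29)/7)/(137 + (-30 - 29)) = -11427 - (-193 + (⅐)*(-59))/(137 - 59) = -11427 - (-193 - 59/7)/78 = -11427 - (-1410)/(78*7) = -11427 - 1*(-235/91) = -11427 + 235/91 = -1039622/91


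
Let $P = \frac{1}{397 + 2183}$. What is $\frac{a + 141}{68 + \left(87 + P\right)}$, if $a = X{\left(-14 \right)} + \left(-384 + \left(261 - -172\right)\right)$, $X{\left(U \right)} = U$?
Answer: $\frac{454080}{399901} \approx 1.1355$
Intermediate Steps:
$P = \frac{1}{2580} \approx 0.0003876$
$a = 35$ ($a = -14 + \left(-384 + \left(261 - -172\right)\right) = -14 + \left(-384 + \left(261 + 172\right)\right) = -14 + \left(-384 + 433\right) = -14 + 49 = 35$)
$\frac{a + 141}{68 + \left(87 + P\right)} = \frac{35 + 141}{68 + \left(87 + \frac{1}{2580}\right)} = \frac{176}{68 + \frac{224461}{2580}} = \frac{176}{\frac{399901}{2580}} = 176 \cdot \frac{2580}{399901} = \frac{454080}{399901}$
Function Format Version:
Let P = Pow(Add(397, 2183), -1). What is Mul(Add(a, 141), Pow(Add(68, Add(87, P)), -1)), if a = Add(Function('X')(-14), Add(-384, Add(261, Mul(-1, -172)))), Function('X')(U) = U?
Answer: Rational(454080, 399901) ≈ 1.1355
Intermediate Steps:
P = Rational(1, 2580) (P = Pow(2580, -1) = Rational(1, 2580) ≈ 0.00038760)
a = 35 (a = Add(-14, Add(-384, Add(261, Mul(-1, -172)))) = Add(-14, Add(-384, Add(261, 172))) = Add(-14, Add(-384, 433)) = Add(-14, 49) = 35)
Mul(Add(a, 141), Pow(Add(68, Add(87, P)), -1)) = Mul(Add(35, 141), Pow(Add(68, Add(87, Rational(1, 2580))), -1)) = Mul(176, Pow(Add(68, Rational(224461, 2580)), -1)) = Mul(176, Pow(Rational(399901, 2580), -1)) = Mul(176, Rational(2580, 399901)) = Rational(454080, 399901)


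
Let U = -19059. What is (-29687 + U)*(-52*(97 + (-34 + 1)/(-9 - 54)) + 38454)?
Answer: -34172798348/21 ≈ -1.6273e+9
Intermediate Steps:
(-29687 + U)*(-52*(97 + (-34 + 1)/(-9 - 54)) + 38454) = (-29687 - 19059)*(-52*(97 + (-34 + 1)/(-9 - 54)) + 38454) = -48746*(-52*(97 - 33/(-63)) + 38454) = -48746*(-52*(97 - 33*(-1/63)) + 38454) = -48746*(-52*(97 + 11/21) + 38454) = -48746*(-52*2048/21 + 38454) = -48746*(-106496/21 + 38454) = -48746*701038/21 = -34172798348/21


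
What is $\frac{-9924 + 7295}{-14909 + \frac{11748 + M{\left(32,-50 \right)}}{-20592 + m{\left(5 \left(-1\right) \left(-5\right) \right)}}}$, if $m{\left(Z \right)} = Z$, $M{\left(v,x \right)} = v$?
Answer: $\frac{54070643}{306645183} \approx 0.17633$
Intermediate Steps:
$\frac{-9924 + 7295}{-14909 + \frac{11748 + M{\left(32,-50 \right)}}{-20592 + m{\left(5 \left(-1\right) \left(-5\right) \right)}}} = \frac{-9924 + 7295}{-14909 + \frac{11748 + 32}{-20592 + 5 \left(-1\right) \left(-5\right)}} = - \frac{2629}{-14909 + \frac{11780}{-20592 - -25}} = - \frac{2629}{-14909 + \frac{11780}{-20592 + 25}} = - \frac{2629}{-14909 + \frac{11780}{-20567}} = - \frac{2629}{-14909 + 11780 \left(- \frac{1}{20567}\right)} = - \frac{2629}{-14909 - \frac{11780}{20567}} = - \frac{2629}{- \frac{306645183}{20567}} = \left(-2629\right) \left(- \frac{20567}{306645183}\right) = \frac{54070643}{306645183}$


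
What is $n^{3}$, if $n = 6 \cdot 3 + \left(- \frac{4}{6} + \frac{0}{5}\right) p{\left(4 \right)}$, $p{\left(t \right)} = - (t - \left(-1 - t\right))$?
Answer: $13824$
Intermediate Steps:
$p{\left(t \right)} = -1 - 2 t$ ($p{\left(t \right)} = - (t + \left(1 + t\right)) = - (1 + 2 t) = -1 - 2 t$)
$n = 24$ ($n = 6 \cdot 3 + \left(- \frac{4}{6} + \frac{0}{5}\right) \left(-1 - 8\right) = 18 + \left(\left(-4\right) \frac{1}{6} + 0 \cdot \frac{1}{5}\right) \left(-1 - 8\right) = 18 + \left(- \frac{2}{3} + 0\right) \left(-9\right) = 18 - -6 = 18 + 6 = 24$)
$n^{3} = 24^{3} = 13824$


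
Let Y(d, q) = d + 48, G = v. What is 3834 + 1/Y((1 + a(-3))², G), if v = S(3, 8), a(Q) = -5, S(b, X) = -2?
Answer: 245377/64 ≈ 3834.0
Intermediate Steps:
v = -2
G = -2
Y(d, q) = 48 + d
3834 + 1/Y((1 + a(-3))², G) = 3834 + 1/(48 + (1 - 5)²) = 3834 + 1/(48 + (-4)²) = 3834 + 1/(48 + 16) = 3834 + 1/64 = 245377/64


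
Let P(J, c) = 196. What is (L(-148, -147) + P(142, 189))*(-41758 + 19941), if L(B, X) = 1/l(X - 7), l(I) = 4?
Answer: -17126345/4 ≈ -4.2816e+6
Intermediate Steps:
L(B, X) = ¼ (L(B, X) = 1/4 = ¼)
(L(-148, -147) + P(142, 189))*(-41758 + 19941) = (¼ + 196)*(-41758 + 19941) = (785/4)*(-21817) = -17126345/4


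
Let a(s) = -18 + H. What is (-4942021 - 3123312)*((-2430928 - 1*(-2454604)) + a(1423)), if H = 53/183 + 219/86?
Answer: -3003322238156587/15738 ≈ -1.9083e+11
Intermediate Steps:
H = 44635/15738 (H = 53*(1/183) + 219*(1/86) = 53/183 + 219/86 = 44635/15738 ≈ 2.8361)
a(s) = -238649/15738 (a(s) = -18 + 44635/15738 = -238649/15738)
(-4942021 - 3123312)*((-2430928 - 1*(-2454604)) + a(1423)) = (-4942021 - 3123312)*((-2430928 - 1*(-2454604)) - 238649/15738) = -8065333*((-2430928 + 2454604) - 238649/15738) = -8065333*(23676 - 238649/15738) = -8065333*372374239/15738 = -3003322238156587/15738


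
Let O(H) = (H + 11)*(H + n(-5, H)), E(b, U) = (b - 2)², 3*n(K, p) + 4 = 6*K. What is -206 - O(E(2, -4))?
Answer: -244/3 ≈ -81.333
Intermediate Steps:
n(K, p) = -4/3 + 2*K (n(K, p) = -4/3 + (6*K)/3 = -4/3 + 2*K)
E(b, U) = (-2 + b)²
O(H) = (11 + H)*(-34/3 + H) (O(H) = (H + 11)*(H + (-4/3 + 2*(-5))) = (11 + H)*(H + (-4/3 - 10)) = (11 + H)*(H - 34/3) = (11 + H)*(-34/3 + H))
-206 - O(E(2, -4)) = -206 - (-374/3 + ((-2 + 2)²)² - (-2 + 2)²/3) = -206 - (-374/3 + (0²)² - ⅓*0²) = -206 - (-374/3 + 0² - ⅓*0) = -206 - (-374/3 + 0 + 0) = -206 - 1*(-374/3) = -206 + 374/3 = -244/3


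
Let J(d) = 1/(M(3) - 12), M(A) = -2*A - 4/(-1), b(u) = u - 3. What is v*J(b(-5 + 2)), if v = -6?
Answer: 3/7 ≈ 0.42857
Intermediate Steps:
b(u) = -3 + u
M(A) = 4 - 2*A (M(A) = -2*A - 4*(-1) = -2*A + 4 = 4 - 2*A)
J(d) = -1/14 (J(d) = 1/((4 - 2*3) - 12) = 1/((4 - 6) - 12) = 1/(-2 - 12) = 1/(-14) = -1/14)
v*J(b(-5 + 2)) = -6*(-1/14) = 3/7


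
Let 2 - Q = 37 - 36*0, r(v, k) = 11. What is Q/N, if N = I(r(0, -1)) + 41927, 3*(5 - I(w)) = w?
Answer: -21/25157 ≈ -0.00083476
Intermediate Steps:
I(w) = 5 - w/3
N = 125785/3 (N = (5 - ⅓*11) + 41927 = (5 - 11/3) + 41927 = 4/3 + 41927 = 125785/3 ≈ 41928.)
Q = -35 (Q = 2 - (37 - 36*0) = 2 - (37 + 0) = 2 - 1*37 = 2 - 37 = -35)
Q/N = -35/125785/3 = -35*3/125785 = -21/25157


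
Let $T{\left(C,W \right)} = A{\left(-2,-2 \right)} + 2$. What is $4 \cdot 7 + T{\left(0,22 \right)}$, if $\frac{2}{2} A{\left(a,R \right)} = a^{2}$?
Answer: $34$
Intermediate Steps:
$A{\left(a,R \right)} = a^{2}$
$T{\left(C,W \right)} = 6$ ($T{\left(C,W \right)} = \left(-2\right)^{2} + 2 = 4 + 2 = 6$)
$4 \cdot 7 + T{\left(0,22 \right)} = 4 \cdot 7 + 6 = 28 + 6 = 34$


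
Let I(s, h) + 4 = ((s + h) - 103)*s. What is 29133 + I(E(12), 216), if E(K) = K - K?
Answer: 29129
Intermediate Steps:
E(K) = 0
I(s, h) = -4 + s*(-103 + h + s) (I(s, h) = -4 + ((s + h) - 103)*s = -4 + ((h + s) - 103)*s = -4 + (-103 + h + s)*s = -4 + s*(-103 + h + s))
29133 + I(E(12), 216) = 29133 + (-4 + 0² - 103*0 + 216*0) = 29133 + (-4 + 0 + 0 + 0) = 29133 - 4 = 29129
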